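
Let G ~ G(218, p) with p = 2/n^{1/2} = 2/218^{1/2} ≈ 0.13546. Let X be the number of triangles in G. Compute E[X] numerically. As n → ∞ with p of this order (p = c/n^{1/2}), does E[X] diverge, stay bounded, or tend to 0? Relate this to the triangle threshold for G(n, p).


Number of potential triangles: C(218, 3) = 1703016.
Each occurs with probability p³ ≈ (0.13546)³ ≈ 2.4854512e-03.
By linearity: E[X] = C(218, 3)·p³ ≈ 1703016 · 2.4854512e-03 ≈ 4232.76322.
Since α = 1/2 < 1, p = c/n^{1/2} ≫ 1/n is above the triangle threshold p ~ 1/n. Asymptotically E[X] ~ (c³/6)·n^{3(1−α)} = (2³/6)·n^{1.5} → ∞; triangles are abundant w.h.p.

E[X] ≈ 4232.76322; in regime p = Θ(1/n^{1/2}) E[X] diverges (above the triangle threshold p ~ 1/n).


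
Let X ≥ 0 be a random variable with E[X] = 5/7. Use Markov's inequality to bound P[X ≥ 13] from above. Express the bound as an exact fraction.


μ = E[X] = 5/7, a = 13.
Markov: P[X ≥ 13] ≤ μ/a = (5/7)/13 = 5/91.
Numerically: ≈ 0.05495.
(Since a = 13 > μ = 0.71429, the bound 5/91 is < 1 and informative.)

P[X ≥ 13] ≤ 5/91 ≈ 0.05495.


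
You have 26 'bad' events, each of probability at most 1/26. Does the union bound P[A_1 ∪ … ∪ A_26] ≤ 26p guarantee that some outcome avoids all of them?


Union bound: P[∪_{i=1}^{26} A_i] ≤ Σ_i P[A_i] ≤ 26·p = 26·(1/26) = 1.
Numerically: 1 ≈ 1.000000.
Is 1 < 1? NO.
Since the bound 1 is ≥ 1, the union bound is uninformative here; it does NOT by itself certify existence.

26·p = 1 ≈ 1.000000; existence NOT certified by the union bound.


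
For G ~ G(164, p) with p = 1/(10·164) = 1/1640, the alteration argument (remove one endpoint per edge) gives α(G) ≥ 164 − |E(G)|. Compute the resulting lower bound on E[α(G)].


E[|E(G)|] = C(164, 2)·p = 13366 · (1/1640) = 163/20.
E[α(G)] ≥ n − E[|E(G)|] = 164 − 163/20 = 3117/20.
Numerically: ≈ 155.850.
(This is only a lower bound; the true E[α(G)] may be larger.)

E[α(G)] ≥ 3117/20 ≈ 155.850.


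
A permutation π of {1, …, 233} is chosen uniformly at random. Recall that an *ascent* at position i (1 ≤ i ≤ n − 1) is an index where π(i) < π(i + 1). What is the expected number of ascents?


Write X = Σ X_I over i = 1, …, 232, with X_I the indicator of one ascent.
There are 232 indicators.
For each fixed i, the pair (π(i), π(i+1)) is a uniformly random ordered pair of distinct values from {1, …, 233}; by symmetry P[π(i) < π(i+1)] = 1/2.
By linearity: E[X] = 232 · (1/2) = (233 − 1) · (1/2) = 116 ≈ 116.000.

E[X] = 116 = 116.000.


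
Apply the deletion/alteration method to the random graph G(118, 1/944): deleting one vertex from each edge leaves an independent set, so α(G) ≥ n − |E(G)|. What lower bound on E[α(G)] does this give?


E[|E(G)|] = C(118, 2)·p = 6903 · (1/944) = 117/16.
E[α(G)] ≥ n − E[|E(G)|] = 118 − 117/16 = 1771/16.
Numerically: ≈ 110.688.
(This is only a lower bound; the true E[α(G)] may be larger.)

E[α(G)] ≥ 1771/16 ≈ 110.688.


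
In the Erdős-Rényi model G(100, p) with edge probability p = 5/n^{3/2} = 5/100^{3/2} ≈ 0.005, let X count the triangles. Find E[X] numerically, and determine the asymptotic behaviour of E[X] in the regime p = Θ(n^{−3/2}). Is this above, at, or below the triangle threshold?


Number of potential triangles: C(100, 3) = 161700.
Each occurs with probability p³ ≈ (0.005)³ ≈ 1.2500000e-07.
By linearity: E[X] = C(100, 3)·p³ ≈ 161700 · 1.2500000e-07 ≈ 0.02021.
Since α = 3/2 > 1, p = c/n^{3/2} = o(1/n) is below the triangle threshold p ~ 1/n. Asymptotically E[X] ~ (c³/6)·n^{3(1−α)} = (5³/6)·n^{-1.5} → 0, so by Markov's inequality G has no triangles w.h.p.

E[X] ≈ 0.02021; in regime p = Θ(1/n^{3/2}) E[X] tends to 0 (below the triangle threshold p ~ 1/n).


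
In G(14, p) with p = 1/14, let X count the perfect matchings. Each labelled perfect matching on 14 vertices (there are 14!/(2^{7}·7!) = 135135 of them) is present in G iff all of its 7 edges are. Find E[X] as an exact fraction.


K_14 has 14!/(2^{7}·7!) = 135135 labelled perfect matchings.
For each such perfect matching H, let X_H = 1 if all 7 edges of H are present in G. Then P[X_H = 1] = p^{7} = (1/14)^{7} = 1/105413504.
Summing the indicators: E[X] = Σ_H E[X_H] = 135135 · p^{7} = 135135 · 1/105413504 = 19305/15059072.
Numerically: E[X] ≈ 0.00128195.

E[X] = 135135 · (1/14)^{7} = 19305/15059072 ≈ 0.00128195.


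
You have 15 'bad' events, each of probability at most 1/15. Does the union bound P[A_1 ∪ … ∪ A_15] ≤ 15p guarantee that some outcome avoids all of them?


Union bound: P[∪_{i=1}^{15} A_i] ≤ Σ_i P[A_i] ≤ 15·p = 15·(1/15) = 1.
Numerically: 1 ≈ 1.00000.
Is 1 < 1? NO.
Since the bound 1 is ≥ 1, the union bound is uninformative here; it does NOT by itself certify existence.

15·p = 1 ≈ 1.00000; existence NOT certified by the union bound.


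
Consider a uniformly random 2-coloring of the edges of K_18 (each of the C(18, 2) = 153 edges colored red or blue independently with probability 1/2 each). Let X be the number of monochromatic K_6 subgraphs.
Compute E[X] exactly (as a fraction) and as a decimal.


Let X = Σ_S X_S over the C(18, 6) = 18564 subsets S of size 6, where X_S = 1 if the K_6 on S is monochromatic.
For a fixed S, the K_6 on S has C(6, 2) = 15 edges. P[all 15 edges red] = (1/2)^15, and likewise for blue, so P[monochromatic] = 2·(1/2)^15 = 2^{1 − 15} = 1/16384.
Summing: E[X] = C(18, 6) · 2^{1 − 15} = 18564 · 1/16384 = 4641/4096.
Numerically: E[X] ≈ 1.1331.

E[X] = C(18,6)·2^(1−C(6,2)) = 4641/4096 ≈ 1.1331.


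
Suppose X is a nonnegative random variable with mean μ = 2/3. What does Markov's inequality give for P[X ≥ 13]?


μ = E[X] = 2/3, a = 13.
Markov: P[X ≥ 13] ≤ μ/a = (2/3)/13 = 2/39.
Numerically: ≈ 0.051282.
(Since a = 13 > μ = 0.666667, the bound 2/39 is < 1 and informative.)

P[X ≥ 13] ≤ 2/39 ≈ 0.051282.


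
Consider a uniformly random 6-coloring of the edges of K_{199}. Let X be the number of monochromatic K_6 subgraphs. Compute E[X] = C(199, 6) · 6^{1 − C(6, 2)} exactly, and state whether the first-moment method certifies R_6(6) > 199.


E[X] = C(199, 6) · 6^{1 − 15} = 79936367511 · 6^{−14} = 79936367511/78364164096.
As a reduced fraction: E[X] = 26645455837/26121388032 ≈ 1.020063.
Is E[X] < 1? NO.
Since E[X] ≥ 1, the first-moment bound is inconclusive at n = 199; it does NOT by itself certify R_6(6) > 199.

E[X] = 26645455837/26121388032 ≈ 1.020063; E[X] ≥ 1; first-moment method inconclusive here.


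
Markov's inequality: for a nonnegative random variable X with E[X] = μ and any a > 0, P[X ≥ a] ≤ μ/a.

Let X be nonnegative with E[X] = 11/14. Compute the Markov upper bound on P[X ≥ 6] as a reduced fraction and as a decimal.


μ = E[X] = 11/14, a = 6.
Markov: P[X ≥ 6] ≤ μ/a = (11/14)/6 = 11/84.
Numerically: ≈ 0.131.
(Since a = 6 > μ = 0.786, the bound 11/84 is < 1 and informative.)

P[X ≥ 6] ≤ 11/84 ≈ 0.131.


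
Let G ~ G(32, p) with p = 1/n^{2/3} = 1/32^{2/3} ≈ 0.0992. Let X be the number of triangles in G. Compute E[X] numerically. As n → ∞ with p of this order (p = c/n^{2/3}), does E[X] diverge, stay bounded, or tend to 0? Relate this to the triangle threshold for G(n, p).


Number of potential triangles: C(32, 3) = 4960.
Each occurs with probability p³ ≈ (0.0992)³ ≈ 9.76563e-04.
By linearity: E[X] = C(32, 3)·p³ ≈ 4960 · 9.76563e-04 ≈ 4.844.
Since α = 2/3 < 1, p = c/n^{2/3} ≫ 1/n is above the triangle threshold p ~ 1/n. Asymptotically E[X] ~ (c³/6)·n^{3(1−α)} = (1³/6)·n^{1} → ∞; triangles are abundant w.h.p.

E[X] ≈ 4.844; in regime p = Θ(1/n^{2/3}) E[X] diverges (above the triangle threshold p ~ 1/n).


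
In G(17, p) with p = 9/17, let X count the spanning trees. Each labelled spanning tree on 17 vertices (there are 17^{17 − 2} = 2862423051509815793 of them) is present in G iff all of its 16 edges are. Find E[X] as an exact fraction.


K_17 has 17^{17 − 2} = 2862423051509815793 labelled spanning trees.
For each such spanning tree H, let X_H = 1 if all 16 edges of H are present in G. Then P[X_H = 1] = p^{16} = (9/17)^{16} = 1853020188851841/48661191875666868481.
Summing the indicators: E[X] = Σ_H E[X_H] = 2862423051509815793 · p^{16} = 2862423051509815793 · 1853020188851841/48661191875666868481 = 1853020188851841/17.
Numerically: E[X] ≈ 1.09e+14.

E[X] = 2862423051509815793 · (9/17)^{16} = 1853020188851841/17 ≈ 1.09e+14.


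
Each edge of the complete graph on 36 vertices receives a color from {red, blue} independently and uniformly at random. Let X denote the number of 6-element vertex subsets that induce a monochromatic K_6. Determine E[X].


Let X = Σ_S X_S over the C(36, 6) = 1947792 subsets S of size 6, where X_S = 1 if the K_6 on S is monochromatic.
For a fixed S, the K_6 on S has C(6, 2) = 15 edges. P[all 15 edges red] = (1/2)^15, and likewise for blue, so P[monochromatic] = 2·(1/2)^15 = 2^{1 − 15} = 1/16384.
Summing: E[X] = C(36, 6) · 2^{1 − 15} = 1947792 · 1/16384 = 121737/1024.
Numerically: E[X] ≈ 118.88379.

E[X] = C(36,6)·2^(1−C(6,2)) = 121737/1024 ≈ 118.88379.


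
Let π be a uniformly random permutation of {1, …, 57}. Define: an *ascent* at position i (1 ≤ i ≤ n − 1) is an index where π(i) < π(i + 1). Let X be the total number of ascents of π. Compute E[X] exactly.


Write X = Σ X_I over i = 1, …, 56, with X_I the indicator of one ascent.
There are 56 indicators.
For each fixed i, the pair (π(i), π(i+1)) is a uniformly random ordered pair of distinct values from {1, …, 57}; by symmetry P[π(i) < π(i+1)] = 1/2.
By linearity: E[X] = 56 · (1/2) = (57 − 1) · (1/2) = 28 ≈ 28.000.

E[X] = 28 = 28.000.


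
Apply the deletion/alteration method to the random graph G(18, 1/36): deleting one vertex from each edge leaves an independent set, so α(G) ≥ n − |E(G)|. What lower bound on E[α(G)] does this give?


E[|E(G)|] = C(18, 2)·p = 153 · (1/36) = 17/4.
E[α(G)] ≥ n − E[|E(G)|] = 18 − 17/4 = 55/4.
Numerically: ≈ 13.7500.
(This is only a lower bound; the true E[α(G)] may be larger.)

E[α(G)] ≥ 55/4 ≈ 13.7500.


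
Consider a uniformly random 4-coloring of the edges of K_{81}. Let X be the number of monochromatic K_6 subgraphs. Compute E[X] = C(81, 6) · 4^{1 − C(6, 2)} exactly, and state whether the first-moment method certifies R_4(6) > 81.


E[X] = C(81, 6) · 4^{1 − 15} = 324540216 · 4^{−14} = 324540216/268435456.
As a reduced fraction: E[X] = 40567527/33554432 ≈ 1.209007.
Is E[X] < 1? NO.
Since E[X] ≥ 1, the first-moment bound is inconclusive at n = 81; it does NOT by itself certify R_4(6) > 81.

E[X] = 40567527/33554432 ≈ 1.209007; E[X] ≥ 1; first-moment method inconclusive here.


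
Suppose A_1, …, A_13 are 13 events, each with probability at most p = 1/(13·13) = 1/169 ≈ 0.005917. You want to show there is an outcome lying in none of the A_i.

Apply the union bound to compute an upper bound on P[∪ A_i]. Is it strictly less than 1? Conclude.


Union bound: P[∪_{i=1}^{13} A_i] ≤ Σ_i P[A_i] ≤ 13·p = 13·(1/169) = 1/13.
Numerically: 1/13 ≈ 0.076923.
Is 1/13 < 1? YES.
Since P[∪ A_i] ≤ 1/13 < 1, the complement has P[∩ A_i^c] ≥ 1 − 1/13 = 12/13 > 0, so some outcome avoids every A_i.

13·p = 1/13 ≈ 0.076923; existence CERTIFIED by the union bound.


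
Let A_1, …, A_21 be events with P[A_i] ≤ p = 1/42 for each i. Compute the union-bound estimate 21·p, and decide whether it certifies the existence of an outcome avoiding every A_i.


Union bound: P[∪_{i=1}^{21} A_i] ≤ Σ_i P[A_i] ≤ 21·p = 21·(1/42) = 1/2.
Numerically: 1/2 ≈ 0.500.
Is 1/2 < 1? YES.
Since P[∪ A_i] ≤ 1/2 < 1, the complement has P[∩ A_i^c] ≥ 1 − 1/2 = 1/2 > 0, so some outcome avoids every A_i.

21·p = 1/2 ≈ 0.500; existence CERTIFIED by the union bound.


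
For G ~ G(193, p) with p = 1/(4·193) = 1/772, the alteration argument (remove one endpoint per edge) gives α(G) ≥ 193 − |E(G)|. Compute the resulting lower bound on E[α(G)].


E[|E(G)|] = C(193, 2)·p = 18528 · (1/772) = 24.
E[α(G)] ≥ n − E[|E(G)|] = 193 − 24 = 169.
Numerically: ≈ 169.00000.
(This is only a lower bound; the true E[α(G)] may be larger.)

E[α(G)] ≥ 169 ≈ 169.00000.


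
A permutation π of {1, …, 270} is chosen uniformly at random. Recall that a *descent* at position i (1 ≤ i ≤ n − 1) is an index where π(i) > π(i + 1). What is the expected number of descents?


Write X = Σ X_I over i = 1, …, 269, with X_I the indicator of one descent.
There are 269 indicators.
For each fixed i, the pair (π(i), π(i+1)) is a uniformly random ordered pair of distinct values from {1, …, 270}; by symmetry P[π(i) > π(i+1)] = 1/2.
By linearity: E[X] = 269 · (1/2) = (270 − 1) · (1/2) = 269/2 ≈ 134.50000.

E[X] = 269/2 = 134.50000.


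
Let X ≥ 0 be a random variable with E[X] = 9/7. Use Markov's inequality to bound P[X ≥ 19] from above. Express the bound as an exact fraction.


μ = E[X] = 9/7, a = 19.
Markov: P[X ≥ 19] ≤ μ/a = (9/7)/19 = 9/133.
Numerically: ≈ 0.0677.
(Since a = 19 > μ = 1.2857, the bound 9/133 is < 1 and informative.)

P[X ≥ 19] ≤ 9/133 ≈ 0.0677.


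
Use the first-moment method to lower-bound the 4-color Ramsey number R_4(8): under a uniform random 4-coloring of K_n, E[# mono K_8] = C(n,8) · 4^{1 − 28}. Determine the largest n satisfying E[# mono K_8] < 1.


We need C(n, 8) · 4^{1 − 28} < 1, i.e. C(n, 8) < 4^{28 − 1} = 18014398509481984.
Check values of n near the boundary:
  n = 404: C(404, 8) = 16415071523485570; 16415071523485570 < 18014398509481984? YES
  n = 405: C(405, 8) = 16745853821188050; 16745853821188050 < 18014398509481984? YES
  n = 406: C(406, 8) = 17082453897995850; 17082453897995850 < 18014398509481984? YES
  n = 407: C(407, 8) = 17424959239309050; 17424959239309050 < 18014398509481984? YES
  n = 408: C(408, 8) = 17773458424095231; 17773458424095231 < 18014398509481984? YES
  n = 409: C(409, 8) = 18128041135797879; 18128041135797879 < 18014398509481984? NO
The largest n with C(n, 8) < 18014398509481984 is n = 408 (where E[X] = 17773458424095231/18014398509481984 ≈ 0.986625). Hence R_4(8) > 408, i.e. R_4(8) ≥ 409.

Largest n = 408; hence R_4(8) > 408.


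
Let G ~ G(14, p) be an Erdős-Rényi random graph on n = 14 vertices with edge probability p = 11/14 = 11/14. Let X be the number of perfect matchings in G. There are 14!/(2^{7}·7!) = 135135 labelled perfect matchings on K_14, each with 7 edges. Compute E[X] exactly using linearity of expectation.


K_14 has 14!/(2^{7}·7!) = 135135 labelled perfect matchings.
For each such perfect matching H, let X_H = 1 if all 7 edges of H are present in G. Then P[X_H = 1] = p^{7} = (11/14)^{7} = 19487171/105413504.
By linearity of expectation: E[X] = Σ_H E[X_H] = 135135 · p^{7} = 135135 · 19487171/105413504 = 376199836155/15059072.
Numerically: E[X] ≈ 24982.

E[X] = 135135 · (11/14)^{7} = 376199836155/15059072 ≈ 24982.


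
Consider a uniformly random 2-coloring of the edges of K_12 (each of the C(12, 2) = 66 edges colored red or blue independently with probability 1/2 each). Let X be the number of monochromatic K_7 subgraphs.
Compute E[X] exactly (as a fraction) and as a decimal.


Let X = Σ_S X_S over the C(12, 7) = 792 subsets S of size 7, where X_S = 1 if the K_7 on S is monochromatic.
For a fixed S, the K_7 on S has C(7, 2) = 21 edges. P[all 21 edges red] = (1/2)^21, and likewise for blue, so P[monochromatic] = 2·(1/2)^21 = 2^{1 − 21} = 1/1048576.
Summing: E[X] = C(12, 7) · 2^{1 − 21} = 792 · 1/1048576 = 99/131072.
Numerically: E[X] ≈ 0.0008.

E[X] = C(12,7)·2^(1−C(7,2)) = 99/131072 ≈ 0.0008.


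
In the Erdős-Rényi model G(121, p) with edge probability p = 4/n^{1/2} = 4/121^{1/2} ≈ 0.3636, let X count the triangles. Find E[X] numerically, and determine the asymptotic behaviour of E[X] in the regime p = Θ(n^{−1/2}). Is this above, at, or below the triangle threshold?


Number of potential triangles: C(121, 3) = 287980.
Each occurs with probability p³ ≈ (0.3636)³ ≈ 4.808415e-02.
By linearity: E[X] = C(121, 3)·p³ ≈ 287980 · 4.808415e-02 ≈ 13847.2727.
Since α = 1/2 < 1, p = c/n^{1/2} ≫ 1/n is above the triangle threshold p ~ 1/n. Asymptotically E[X] ~ (c³/6)·n^{3(1−α)} = (4³/6)·n^{1.5} → ∞; triangles are abundant w.h.p.

E[X] ≈ 13847.2727; in regime p = Θ(1/n^{1/2}) E[X] diverges (above the triangle threshold p ~ 1/n).


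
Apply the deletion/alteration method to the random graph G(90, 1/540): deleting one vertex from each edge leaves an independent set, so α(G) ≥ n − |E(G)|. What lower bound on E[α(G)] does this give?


E[|E(G)|] = C(90, 2)·p = 4005 · (1/540) = 89/12.
E[α(G)] ≥ n − E[|E(G)|] = 90 − 89/12 = 991/12.
Numerically: ≈ 82.583.
(This is only a lower bound; the true E[α(G)] may be larger.)

E[α(G)] ≥ 991/12 ≈ 82.583.


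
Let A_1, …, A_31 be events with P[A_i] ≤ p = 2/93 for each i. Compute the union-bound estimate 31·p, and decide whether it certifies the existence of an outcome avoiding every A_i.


Union bound: P[∪_{i=1}^{31} A_i] ≤ Σ_i P[A_i] ≤ 31·p = 31·(2/93) = 2/3.
Numerically: 2/3 ≈ 0.6666667.
Is 2/3 < 1? YES.
Since P[∪ A_i] ≤ 2/3 < 1, the complement has P[∩ A_i^c] ≥ 1 − 2/3 = 1/3 > 0, so some outcome avoids every A_i.

31·p = 2/3 ≈ 0.6666667; existence CERTIFIED by the union bound.


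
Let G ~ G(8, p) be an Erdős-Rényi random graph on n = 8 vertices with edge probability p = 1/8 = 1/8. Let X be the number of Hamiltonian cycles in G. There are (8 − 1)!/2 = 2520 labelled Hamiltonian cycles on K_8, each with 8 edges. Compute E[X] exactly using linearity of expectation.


K_8 has (8 − 1)!/2 = 2520 labelled Hamiltonian cycles.
For each such Hamiltonian cycle H, let X_H = 1 if all 8 edges of H are present in G. Then P[X_H = 1] = p^{8} = (1/8)^{8} = 1/16777216.
By linearity of expectation: E[X] = Σ_H E[X_H] = 2520 · p^{8} = 2520 · 1/16777216 = 315/2097152.
Numerically: E[X] ≈ 0.0001502.

E[X] = 2520 · (1/8)^{8} = 315/2097152 ≈ 0.0001502.


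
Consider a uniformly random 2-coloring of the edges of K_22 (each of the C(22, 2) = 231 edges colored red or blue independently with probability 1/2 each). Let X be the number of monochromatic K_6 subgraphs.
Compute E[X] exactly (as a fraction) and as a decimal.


Let X = Σ_S X_S over the C(22, 6) = 74613 subsets S of size 6, where X_S = 1 if the K_6 on S is monochromatic.
For a fixed S, the K_6 on S has C(6, 2) = 15 edges. P[all 15 edges red] = (1/2)^15, and likewise for blue, so P[monochromatic] = 2·(1/2)^15 = 2^{1 − 15} = 1/16384.
By linearity: E[X] = C(22, 6) · 2^{1 − 15} = 74613 · 1/16384 = 74613/16384.
Numerically: E[X] ≈ 4.554.

E[X] = C(22,6)·2^(1−C(6,2)) = 74613/16384 ≈ 4.554.


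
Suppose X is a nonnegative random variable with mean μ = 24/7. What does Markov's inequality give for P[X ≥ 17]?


μ = E[X] = 24/7, a = 17.
Markov: P[X ≥ 17] ≤ μ/a = (24/7)/17 = 24/119.
Numerically: ≈ 0.2017.
(Since a = 17 > μ = 3.4286, the bound 24/119 is < 1 and informative.)

P[X ≥ 17] ≤ 24/119 ≈ 0.2017.


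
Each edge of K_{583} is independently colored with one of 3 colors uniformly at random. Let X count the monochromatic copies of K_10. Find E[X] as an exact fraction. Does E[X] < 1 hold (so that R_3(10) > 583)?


E[X] = C(583, 10) · 3^{1 − 45} = 1156690232601431494120 · 3^{−44} = 1156690232601431494120/984770902183611232881.
As a reduced fraction: E[X] = 1156690232601431494120/984770902183611232881 ≈ 1.17458.
Is E[X] < 1? NO.
Since E[X] ≥ 1, the first-moment bound is inconclusive at n = 583; it does NOT by itself certify R_3(10) > 583.

E[X] = 1156690232601431494120/984770902183611232881 ≈ 1.17458; E[X] ≥ 1; first-moment method inconclusive here.


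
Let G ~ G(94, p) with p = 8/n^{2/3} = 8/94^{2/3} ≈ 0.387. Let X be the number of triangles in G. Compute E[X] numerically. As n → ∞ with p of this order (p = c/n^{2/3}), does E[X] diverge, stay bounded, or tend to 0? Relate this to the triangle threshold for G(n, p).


Number of potential triangles: C(94, 3) = 134044.
Each occurs with probability p³ ≈ (0.387)³ ≈ 5.794477e-02.
By linearity: E[X] = C(94, 3)·p³ ≈ 134044 · 5.794477e-02 ≈ 7767.1489.
Since α = 2/3 < 1, p = c/n^{2/3} ≫ 1/n is above the triangle threshold p ~ 1/n. Asymptotically E[X] ~ (c³/6)·n^{3(1−α)} = (8³/6)·n^{1} → ∞; triangles are abundant w.h.p.

E[X] ≈ 7767.1489; in regime p = Θ(1/n^{2/3}) E[X] diverges (above the triangle threshold p ~ 1/n).


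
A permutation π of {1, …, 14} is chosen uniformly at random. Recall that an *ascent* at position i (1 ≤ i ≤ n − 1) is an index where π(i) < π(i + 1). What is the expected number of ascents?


Write X = Σ X_I over i = 1, …, 13, with X_I the indicator of one ascent.
There are 13 indicators.
For each fixed i, the pair (π(i), π(i+1)) is a uniformly random ordered pair of distinct values from {1, …, 14}; by symmetry P[π(i) < π(i+1)] = 1/2.
By linearity: E[X] = 13 · (1/2) = (14 − 1) · (1/2) = 13/2 ≈ 6.50000.

E[X] = 13/2 = 6.50000.


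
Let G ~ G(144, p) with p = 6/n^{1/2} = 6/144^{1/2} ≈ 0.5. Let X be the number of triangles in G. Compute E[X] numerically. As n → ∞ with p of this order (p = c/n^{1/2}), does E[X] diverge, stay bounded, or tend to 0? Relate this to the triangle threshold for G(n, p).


Number of potential triangles: C(144, 3) = 487344.
Each occurs with probability p³ ≈ (0.5)³ ≈ 1.25000e-01.
By linearity: E[X] = C(144, 3)·p³ ≈ 487344 · 1.25000e-01 ≈ 60918.000.
Since α = 1/2 < 1, p = c/n^{1/2} ≫ 1/n is above the triangle threshold p ~ 1/n. Asymptotically E[X] ~ (c³/6)·n^{3(1−α)} = (6³/6)·n^{1.5} → ∞; triangles are abundant w.h.p.

E[X] ≈ 60918.000; in regime p = Θ(1/n^{1/2}) E[X] diverges (above the triangle threshold p ~ 1/n).


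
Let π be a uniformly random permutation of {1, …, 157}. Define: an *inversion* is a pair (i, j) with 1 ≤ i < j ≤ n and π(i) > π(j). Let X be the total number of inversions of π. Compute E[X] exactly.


Write X = Σ X_I over the C(157, 2) = 12246 pairs i < j, with X_I the indicator of one inversion.
There are 12246 indicators.
For each fixed pair i < j, the values π(i) and π(j) are two distinct elements of {1, …, 157} in uniformly random order; by symmetry P[π(i) > π(j)] = 1/2.
By linearity: E[X] = 12246 · (1/2) = C(157, 2) · (1/2) = 12246/2 = 6123 ≈ 6123.000.

E[X] = 6123 = 6123.000.


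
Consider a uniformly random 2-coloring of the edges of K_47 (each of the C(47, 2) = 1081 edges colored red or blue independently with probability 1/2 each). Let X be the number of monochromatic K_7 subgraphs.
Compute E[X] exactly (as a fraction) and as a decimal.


Let X = Σ_S X_S over the C(47, 7) = 62891499 subsets S of size 7, where X_S = 1 if the K_7 on S is monochromatic.
For a fixed S, the K_7 on S has C(7, 2) = 21 edges. P[all 21 edges red] = (1/2)^21, and likewise for blue, so P[monochromatic] = 2·(1/2)^21 = 2^{1 − 21} = 1/1048576.
Summing: E[X] = C(47, 7) · 2^{1 − 21} = 62891499 · 1/1048576 = 62891499/1048576.
Numerically: E[X] ≈ 59.978007.

E[X] = C(47,7)·2^(1−C(7,2)) = 62891499/1048576 ≈ 59.978007.


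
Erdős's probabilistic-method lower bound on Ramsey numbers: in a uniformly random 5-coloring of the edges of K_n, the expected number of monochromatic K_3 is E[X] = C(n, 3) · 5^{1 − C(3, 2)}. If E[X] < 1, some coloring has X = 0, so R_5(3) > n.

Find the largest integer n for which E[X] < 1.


We need C(n, 3) · 5^{1 − 3} < 1, i.e. C(n, 3) < 5^{3 − 1} = 25.
Check values of n near the boundary:
  n = 4: C(4, 3) = 4; 4 < 25? YES
  n = 5: C(5, 3) = 10; 10 < 25? YES
  n = 6: C(6, 3) = 20; 20 < 25? YES
  n = 7: C(7, 3) = 35; 35 < 25? NO
  n = 8: C(8, 3) = 56; 56 < 25? NO
The largest n with C(n, 3) < 25 is n = 6 (where E[X] = 4/5 ≈ 0.80000). Hence R_5(3) > 6, i.e. R_5(3) ≥ 7.

Largest n = 6; hence R_5(3) > 6.


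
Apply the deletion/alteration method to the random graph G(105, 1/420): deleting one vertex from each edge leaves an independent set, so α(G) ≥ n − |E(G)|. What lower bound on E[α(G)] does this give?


E[|E(G)|] = C(105, 2)·p = 5460 · (1/420) = 13.
E[α(G)] ≥ n − E[|E(G)|] = 105 − 13 = 92.
Numerically: ≈ 92.000.
(This is only a lower bound; the true E[α(G)] may be larger.)

E[α(G)] ≥ 92 ≈ 92.000.


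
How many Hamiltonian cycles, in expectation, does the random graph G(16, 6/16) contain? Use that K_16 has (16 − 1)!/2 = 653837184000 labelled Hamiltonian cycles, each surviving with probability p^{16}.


K_16 has (16 − 1)!/2 = 653837184000 labelled Hamiltonian cycles.
For each such Hamiltonian cycle H, let X_H = 1 if all 16 edges of H are present in G. Then P[X_H = 1] = p^{16} = (3/8)^{16} = 43046721/281474976710656.
By linearity: E[X] = Σ_H E[X_H] = 653837184000 · p^{16} = 653837184000 · 43046721/281474976710656 = 27485885585032875/274877906944.
Numerically: E[X] ≈ 99993.1.

E[X] = 653837184000 · (3/8)^{16} = 27485885585032875/274877906944 ≈ 99993.1.


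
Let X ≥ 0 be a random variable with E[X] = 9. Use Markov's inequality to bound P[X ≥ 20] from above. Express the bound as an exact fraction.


μ = E[X] = 9, a = 20.
Markov: P[X ≥ 20] ≤ μ/a = (9)/20 = 9/20.
Numerically: ≈ 0.45000.
(Since a = 20 > μ = 9.00000, the bound 9/20 is < 1 and informative.)

P[X ≥ 20] ≤ 9/20 ≈ 0.45000.


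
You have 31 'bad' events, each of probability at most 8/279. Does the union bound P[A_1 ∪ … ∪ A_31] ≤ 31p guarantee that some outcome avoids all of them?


Union bound: P[∪_{i=1}^{31} A_i] ≤ Σ_i P[A_i] ≤ 31·p = 31·(8/279) = 8/9.
Numerically: 8/9 ≈ 0.8889.
Is 8/9 < 1? YES.
Since P[∪ A_i] ≤ 8/9 < 1, the complement has P[∩ A_i^c] ≥ 1 − 8/9 = 1/9 > 0, so some outcome avoids every A_i.

31·p = 8/9 ≈ 0.8889; existence CERTIFIED by the union bound.


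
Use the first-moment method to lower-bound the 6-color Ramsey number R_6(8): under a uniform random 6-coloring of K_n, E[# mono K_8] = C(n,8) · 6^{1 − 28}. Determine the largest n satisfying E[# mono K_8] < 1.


We need C(n, 8) · 6^{1 − 28} < 1, i.e. C(n, 8) < 6^{28 − 1} = 1023490369077469249536.
Check values of n near the boundary:
  n = 1592: C(1592, 8) = 1005480414540892933435; 1005480414540892933435 < 1023490369077469249536? YES
  n = 1593: C(1593, 8) = 1010555394551193970323; 1010555394551193970323 < 1023490369077469249536? YES
  n = 1594: C(1594, 8) = 1015652773590544255167; 1015652773590544255167 < 1023490369077469249536? YES
  n = 1595: C(1595, 8) = 1020772636343363633895; 1020772636343363633895 < 1023490369077469249536? YES
  n = 1596: C(1596, 8) = 1025915067760710553965; 1025915067760710553965 < 1023490369077469249536? NO
  n = 1597: C(1597, 8) = 1031080153060953275445; 1031080153060953275445 < 1023490369077469249536? NO
  n = 1598: C(1598, 8) = 1036267977730442348529; 1036267977730442348529 < 1023490369077469249536? NO
The largest n with C(n, 8) < 1023490369077469249536 is n = 1595 (where E[X] = 113419181815929292655/113721152119718805504 ≈ 0.99734). Hence R_6(8) > 1595, i.e. R_6(8) ≥ 1596.

Largest n = 1595; hence R_6(8) > 1595.


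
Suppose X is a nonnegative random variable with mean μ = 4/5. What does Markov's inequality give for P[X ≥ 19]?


μ = E[X] = 4/5, a = 19.
Markov: P[X ≥ 19] ≤ μ/a = (4/5)/19 = 4/95.
Numerically: ≈ 0.0421.
(Since a = 19 > μ = 0.8000, the bound 4/95 is < 1 and informative.)

P[X ≥ 19] ≤ 4/95 ≈ 0.0421.


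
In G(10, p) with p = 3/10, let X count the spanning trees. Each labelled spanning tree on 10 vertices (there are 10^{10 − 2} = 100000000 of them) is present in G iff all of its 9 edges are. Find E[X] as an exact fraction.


K_10 has 10^{10 − 2} = 100000000 labelled spanning trees.
For each such spanning tree H, let X_H = 1 if all 9 edges of H are present in G. Then P[X_H = 1] = p^{9} = (3/10)^{9} = 19683/1000000000.
Summing the indicators: E[X] = Σ_H E[X_H] = 100000000 · p^{9} = 100000000 · 19683/1000000000 = 19683/10.
Numerically: E[X] ≈ 1968.3.

E[X] = 100000000 · (3/10)^{9} = 19683/10 ≈ 1968.3.


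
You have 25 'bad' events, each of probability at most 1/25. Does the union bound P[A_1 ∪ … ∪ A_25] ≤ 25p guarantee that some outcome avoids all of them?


Union bound: P[∪_{i=1}^{25} A_i] ≤ Σ_i P[A_i] ≤ 25·p = 25·(1/25) = 1.
Numerically: 1 ≈ 1.000.
Is 1 < 1? NO.
Since the bound 1 is ≥ 1, the union bound is uninformative here; it does NOT by itself certify existence.

25·p = 1 ≈ 1.000; existence NOT certified by the union bound.


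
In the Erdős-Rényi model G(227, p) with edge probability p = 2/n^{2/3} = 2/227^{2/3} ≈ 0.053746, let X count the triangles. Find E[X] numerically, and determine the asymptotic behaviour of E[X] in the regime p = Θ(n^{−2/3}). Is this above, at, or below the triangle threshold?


Number of potential triangles: C(227, 3) = 1923825.
Each occurs with probability p³ ≈ (0.053746)³ ≈ 1.5525238e-04.
By linearity: E[X] = C(227, 3)·p³ ≈ 1923825 · 1.5525238e-04 ≈ 298.67841.
Since α = 2/3 < 1, p = c/n^{2/3} ≫ 1/n is above the triangle threshold p ~ 1/n. Asymptotically E[X] ~ (c³/6)·n^{3(1−α)} = (2³/6)·n^{1} → ∞; triangles are abundant w.h.p.

E[X] ≈ 298.67841; in regime p = Θ(1/n^{2/3}) E[X] diverges (above the triangle threshold p ~ 1/n).


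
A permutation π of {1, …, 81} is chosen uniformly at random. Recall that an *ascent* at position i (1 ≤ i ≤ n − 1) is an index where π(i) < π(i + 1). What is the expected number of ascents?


Write X = Σ X_I over i = 1, …, 80, with X_I the indicator of one ascent.
There are 80 indicators.
For each fixed i, the pair (π(i), π(i+1)) is a uniformly random ordered pair of distinct values from {1, …, 81}; by symmetry P[π(i) < π(i+1)] = 1/2.
By linearity: E[X] = 80 · (1/2) = (81 − 1) · (1/2) = 40 ≈ 40.0000.

E[X] = 40 = 40.0000.


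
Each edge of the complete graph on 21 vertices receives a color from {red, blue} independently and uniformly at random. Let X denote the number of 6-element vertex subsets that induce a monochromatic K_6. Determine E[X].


Let X = Σ_S X_S over the C(21, 6) = 54264 subsets S of size 6, where X_S = 1 if the K_6 on S is monochromatic.
For a fixed S, the K_6 on S has C(6, 2) = 15 edges. P[all 15 edges red] = (1/2)^15, and likewise for blue, so P[monochromatic] = 2·(1/2)^15 = 2^{1 − 15} = 1/16384.
By linearity: E[X] = C(21, 6) · 2^{1 − 15} = 54264 · 1/16384 = 6783/2048.
Numerically: E[X] ≈ 3.3120.

E[X] = C(21,6)·2^(1−C(6,2)) = 6783/2048 ≈ 3.3120.


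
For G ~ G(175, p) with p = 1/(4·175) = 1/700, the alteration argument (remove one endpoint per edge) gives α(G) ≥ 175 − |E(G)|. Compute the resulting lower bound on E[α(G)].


E[|E(G)|] = C(175, 2)·p = 15225 · (1/700) = 87/4.
E[α(G)] ≥ n − E[|E(G)|] = 175 − 87/4 = 613/4.
Numerically: ≈ 153.2500.
(This is only a lower bound; the true E[α(G)] may be larger.)

E[α(G)] ≥ 613/4 ≈ 153.2500.


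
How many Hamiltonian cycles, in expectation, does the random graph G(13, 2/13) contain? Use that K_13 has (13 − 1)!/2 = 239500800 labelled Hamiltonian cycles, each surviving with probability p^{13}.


K_13 has (13 − 1)!/2 = 239500800 labelled Hamiltonian cycles.
For each such Hamiltonian cycle H, let X_H = 1 if all 13 edges of H are present in G. Then P[X_H = 1] = p^{13} = (2/13)^{13} = 8192/302875106592253.
By linearity: E[X] = Σ_H E[X_H] = 239500800 · p^{13} = 239500800 · 8192/302875106592253 = 1961990553600/302875106592253.
Numerically: E[X] ≈ 0.0064779.

E[X] = 239500800 · (2/13)^{13} = 1961990553600/302875106592253 ≈ 0.0064779.


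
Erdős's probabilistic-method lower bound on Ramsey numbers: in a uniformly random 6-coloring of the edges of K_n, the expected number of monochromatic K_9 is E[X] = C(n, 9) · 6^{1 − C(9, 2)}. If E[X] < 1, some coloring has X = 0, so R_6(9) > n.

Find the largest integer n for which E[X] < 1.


We need C(n, 9) · 6^{1 − 36} < 1, i.e. C(n, 9) < 6^{36 − 1} = 1719070799748422591028658176.
Check values of n near the boundary:
  n = 4403: C(4403, 9) = 1699894433046281918452233150; 1699894433046281918452233150 < 1719070799748422591028658176? YES
  n = 4404: C(4404, 9) = 1703375445537161676647015880; 1703375445537161676647015880 < 1719070799748422591028658176? YES
  n = 4405: C(4405, 9) = 1706862792900636302463627150; 1706862792900636302463627150 < 1719070799748422591028658176? YES
  n = 4406: C(4406, 9) = 1710356485221788389505285700; 1710356485221788389505285700 < 1719070799748422591028658176? YES
  n = 4407: C(4407, 9) = 1713856532599459170657070050; 1713856532599459170657070050 < 1719070799748422591028658176? YES
  n = 4408: C(4408, 9) = 1717362945146264156457459600; 1717362945146264156457459600 < 1719070799748422591028658176? YES
  n = 4409: C(4409, 9) = 1720875732988608787686577131; 1720875732988608787686577131 < 1719070799748422591028658176? NO
  n = 4410: C(4410, 9) = 1724394906266704102180823710; 1724394906266704102180823710 < 1719070799748422591028658176? NO
  n = 4411: C(4411, 9) = 1727920475134582415883601405; 1727920475134582415883601405 < 1719070799748422591028658176? NO
The largest n with C(n, 9) < 1719070799748422591028658176 is n = 4408 (where E[X] = 35778394690547169926197075/35813974994758803979763712 ≈ 0.9990065). Hence R_6(9) > 4408, i.e. R_6(9) ≥ 4409.

Largest n = 4408; hence R_6(9) > 4408.


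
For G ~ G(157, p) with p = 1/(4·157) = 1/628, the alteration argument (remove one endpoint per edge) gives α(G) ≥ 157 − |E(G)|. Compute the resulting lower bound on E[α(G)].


E[|E(G)|] = C(157, 2)·p = 12246 · (1/628) = 39/2.
E[α(G)] ≥ n − E[|E(G)|] = 157 − 39/2 = 275/2.
Numerically: ≈ 137.50000.
(This is only a lower bound; the true E[α(G)] may be larger.)

E[α(G)] ≥ 275/2 ≈ 137.50000.


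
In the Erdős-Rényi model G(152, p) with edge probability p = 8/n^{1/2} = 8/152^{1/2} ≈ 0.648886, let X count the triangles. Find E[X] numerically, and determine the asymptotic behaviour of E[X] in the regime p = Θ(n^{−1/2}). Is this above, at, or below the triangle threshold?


Number of potential triangles: C(152, 3) = 573800.
Each occurs with probability p³ ≈ (0.648886)³ ≈ 2.73215025e-01.
By linearity: E[X] = C(152, 3)·p³ ≈ 573800 · 2.73215025e-01 ≈ 156770.781381.
Since α = 1/2 < 1, p = c/n^{1/2} ≫ 1/n is above the triangle threshold p ~ 1/n. Asymptotically E[X] ~ (c³/6)·n^{3(1−α)} = (8³/6)·n^{1.5} → ∞; triangles are abundant w.h.p.

E[X] ≈ 156770.781381; in regime p = Θ(1/n^{1/2}) E[X] diverges (above the triangle threshold p ~ 1/n).


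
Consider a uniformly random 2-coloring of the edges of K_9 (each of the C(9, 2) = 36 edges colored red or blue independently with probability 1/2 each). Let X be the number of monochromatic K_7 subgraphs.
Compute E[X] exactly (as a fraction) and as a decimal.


Let X = Σ_S X_S over the C(9, 7) = 36 subsets S of size 7, where X_S = 1 if the K_7 on S is monochromatic.
For a fixed S, the K_7 on S has C(7, 2) = 21 edges. P[all 21 edges red] = (1/2)^21, and likewise for blue, so P[monochromatic] = 2·(1/2)^21 = 2^{1 − 21} = 1/1048576.
By linearity: E[X] = C(9, 7) · 2^{1 − 21} = 36 · 1/1048576 = 9/262144.
Numerically: E[X] ≈ 0.0000.

E[X] = C(9,7)·2^(1−C(7,2)) = 9/262144 ≈ 0.0000.


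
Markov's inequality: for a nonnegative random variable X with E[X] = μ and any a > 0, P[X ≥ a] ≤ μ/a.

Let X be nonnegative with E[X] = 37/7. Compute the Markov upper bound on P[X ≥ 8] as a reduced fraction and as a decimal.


μ = E[X] = 37/7, a = 8.
Markov: P[X ≥ 8] ≤ μ/a = (37/7)/8 = 37/56.
Numerically: ≈ 0.66071.
(Since a = 8 > μ = 5.28571, the bound 37/56 is < 1 and informative.)

P[X ≥ 8] ≤ 37/56 ≈ 0.66071.


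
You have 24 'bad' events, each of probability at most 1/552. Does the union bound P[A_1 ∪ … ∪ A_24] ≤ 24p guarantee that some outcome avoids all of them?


Union bound: P[∪_{i=1}^{24} A_i] ≤ Σ_i P[A_i] ≤ 24·p = 24·(1/552) = 1/23.
Numerically: 1/23 ≈ 0.0435.
Is 1/23 < 1? YES.
Since P[∪ A_i] ≤ 1/23 < 1, the complement has P[∩ A_i^c] ≥ 1 − 1/23 = 22/23 > 0, so some outcome avoids every A_i.

24·p = 1/23 ≈ 0.0435; existence CERTIFIED by the union bound.


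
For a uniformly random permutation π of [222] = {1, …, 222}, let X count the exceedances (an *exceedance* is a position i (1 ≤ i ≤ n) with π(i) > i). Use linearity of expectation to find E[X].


Write X = Σ_{i=1}^{222} X_i, where X_i = 1_{π(i) > i}.
For each fixed i, π(i) is uniform over {1, …, 222} (marginal of a uniform permutation), so P[π(i) > i] = (n − i)/n. Summing: Σ_{i=1}^{222} (n − i)/n = (0 + 1 + … + 221)/222 = 222(222 − 1)/(2·222) = (222 − 1)/2.
Hence E[X] = Σ_{i=1}^{222} (222 − i)/222 = 221/2 ≈ 110.5000.

E[X] = 221/2 = 110.5000.


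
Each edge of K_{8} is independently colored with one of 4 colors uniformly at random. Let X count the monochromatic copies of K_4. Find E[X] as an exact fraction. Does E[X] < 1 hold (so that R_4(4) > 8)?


E[X] = C(8, 4) · 4^{1 − 6} = 70 · 4^{−5} = 70/1024.
As a reduced fraction: E[X] = 35/512 ≈ 0.06836.
Is E[X] < 1? YES.
Since E[X] < 1, there exists a 4-coloring of K_{8} with no monochromatic K_4; hence R_4(4) > 8.

E[X] = 35/512 ≈ 0.06836; E[X] < 1, so R_4(4) > 8.


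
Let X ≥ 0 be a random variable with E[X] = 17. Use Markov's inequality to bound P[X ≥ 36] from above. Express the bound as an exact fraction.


μ = E[X] = 17, a = 36.
Markov: P[X ≥ 36] ≤ μ/a = (17)/36 = 17/36.
Numerically: ≈ 0.472.
(Since a = 36 > μ = 17.000, the bound 17/36 is < 1 and informative.)

P[X ≥ 36] ≤ 17/36 ≈ 0.472.


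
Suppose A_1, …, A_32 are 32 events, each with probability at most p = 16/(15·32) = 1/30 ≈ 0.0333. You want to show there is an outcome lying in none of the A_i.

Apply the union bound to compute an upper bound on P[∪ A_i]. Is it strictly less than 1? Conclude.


Union bound: P[∪_{i=1}^{32} A_i] ≤ Σ_i P[A_i] ≤ 32·p = 32·(1/30) = 16/15.
Numerically: 16/15 ≈ 1.0667.
Is 16/15 < 1? NO.
Since the bound 16/15 is ≥ 1, the union bound is uninformative here; it does NOT by itself certify existence.

32·p = 16/15 ≈ 1.0667; existence NOT certified by the union bound.


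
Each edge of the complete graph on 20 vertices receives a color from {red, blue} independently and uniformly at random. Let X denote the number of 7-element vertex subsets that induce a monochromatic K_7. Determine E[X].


Let X = Σ_S X_S over the C(20, 7) = 77520 subsets S of size 7, where X_S = 1 if the K_7 on S is monochromatic.
For a fixed S, the K_7 on S has C(7, 2) = 21 edges. P[all 21 edges red] = (1/2)^21, and likewise for blue, so P[monochromatic] = 2·(1/2)^21 = 2^{1 − 21} = 1/1048576.
By linearity: E[X] = C(20, 7) · 2^{1 − 21} = 77520 · 1/1048576 = 4845/65536.
Numerically: E[X] ≈ 0.0739.

E[X] = C(20,7)·2^(1−C(7,2)) = 4845/65536 ≈ 0.0739.


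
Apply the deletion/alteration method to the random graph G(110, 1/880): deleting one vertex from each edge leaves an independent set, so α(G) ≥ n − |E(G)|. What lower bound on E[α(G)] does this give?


E[|E(G)|] = C(110, 2)·p = 5995 · (1/880) = 109/16.
E[α(G)] ≥ n − E[|E(G)|] = 110 − 109/16 = 1651/16.
Numerically: ≈ 103.188.
(This is only a lower bound; the true E[α(G)] may be larger.)

E[α(G)] ≥ 1651/16 ≈ 103.188.


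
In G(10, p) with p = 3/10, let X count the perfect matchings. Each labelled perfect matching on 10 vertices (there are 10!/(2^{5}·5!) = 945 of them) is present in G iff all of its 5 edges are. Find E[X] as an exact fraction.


K_10 has 10!/(2^{5}·5!) = 945 labelled perfect matchings.
For each such perfect matching H, let X_H = 1 if all 5 edges of H are present in G. Then P[X_H = 1] = p^{5} = (3/10)^{5} = 243/100000.
By linearity: E[X] = Σ_H E[X_H] = 945 · p^{5} = 945 · 243/100000 = 45927/20000.
Numerically: E[X] ≈ 2.296.

E[X] = 945 · (3/10)^{5} = 45927/20000 ≈ 2.296.


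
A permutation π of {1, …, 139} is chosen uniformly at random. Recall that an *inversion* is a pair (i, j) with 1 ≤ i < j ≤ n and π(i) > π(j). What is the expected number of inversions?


Write X = Σ X_I over the C(139, 2) = 9591 pairs i < j, with X_I the indicator of one inversion.
There are 9591 indicators.
For each fixed pair i < j, the values π(i) and π(j) are two distinct elements of {1, …, 139} in uniformly random order; by symmetry P[π(i) > π(j)] = 1/2.
By linearity: E[X] = 9591 · (1/2) = C(139, 2) · (1/2) = 9591/2 = 9591/2 ≈ 4795.50000.

E[X] = 9591/2 = 4795.50000.
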